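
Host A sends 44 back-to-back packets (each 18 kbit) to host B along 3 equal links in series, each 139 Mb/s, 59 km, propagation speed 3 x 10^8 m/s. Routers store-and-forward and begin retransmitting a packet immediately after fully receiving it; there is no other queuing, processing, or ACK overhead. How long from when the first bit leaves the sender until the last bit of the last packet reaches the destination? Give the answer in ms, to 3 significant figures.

6.55 ms

Per-hop transmission t_tx = L/R = 18000/139000000 = 0.129496 ms.
Per-hop propagation t_prop = 59000/300000000 = 0.196667 ms.
Pipeline fill: first packet needs 3·t_tx to clear all hops; remaining 43 packets each add one t_tx.
Total = (3+44-1)·t_tx + 3·t_prop = 46·0.129496 + 3·0.196667 = 6.55 ms.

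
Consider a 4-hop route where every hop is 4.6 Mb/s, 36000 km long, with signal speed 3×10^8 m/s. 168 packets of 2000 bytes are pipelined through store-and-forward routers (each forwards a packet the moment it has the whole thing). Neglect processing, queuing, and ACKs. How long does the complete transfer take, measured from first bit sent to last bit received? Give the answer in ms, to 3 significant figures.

1070 ms

Per-hop transmission t_tx = L/R = 16000/4600000 = 3.47826 ms.
Per-hop propagation t_prop = 36000000/300000000 = 120 ms.
Pipeline fill: first packet needs 4·t_tx to clear all hops; remaining 167 packets each add one t_tx.
Total = (4+168-1)·t_tx + 4·t_prop = 171·3.47826 + 4·120 = 1070 ms.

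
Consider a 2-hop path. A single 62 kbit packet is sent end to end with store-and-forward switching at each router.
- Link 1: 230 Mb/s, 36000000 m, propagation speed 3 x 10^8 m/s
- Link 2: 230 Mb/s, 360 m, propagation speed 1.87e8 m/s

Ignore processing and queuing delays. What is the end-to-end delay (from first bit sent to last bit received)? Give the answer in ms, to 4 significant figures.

L = 62000 bits.
Transmission delay per hop = L/R = 62000/230000000 = 0.269565 ms; 2 hops → 0.53913 ms.
Propagation delays (d/s per hop): 120, 0.00192513 ms; sum = 120.002 ms.
End-to-end = 120.5 ms.

120.5 ms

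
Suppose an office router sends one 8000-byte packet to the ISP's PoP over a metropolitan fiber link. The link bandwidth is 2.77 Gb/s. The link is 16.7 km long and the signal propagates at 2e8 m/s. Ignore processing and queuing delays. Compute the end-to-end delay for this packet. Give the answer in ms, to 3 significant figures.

0.107 ms

L = 8000 × 8 = 64000 bits.
Transmission delay = L/R = 64000 / 2770000000 = 0.0231047 ms.
Propagation delay = d/s = 16700 m / 200000000 m/s = 0.0835 ms.
Total = 0.107 ms.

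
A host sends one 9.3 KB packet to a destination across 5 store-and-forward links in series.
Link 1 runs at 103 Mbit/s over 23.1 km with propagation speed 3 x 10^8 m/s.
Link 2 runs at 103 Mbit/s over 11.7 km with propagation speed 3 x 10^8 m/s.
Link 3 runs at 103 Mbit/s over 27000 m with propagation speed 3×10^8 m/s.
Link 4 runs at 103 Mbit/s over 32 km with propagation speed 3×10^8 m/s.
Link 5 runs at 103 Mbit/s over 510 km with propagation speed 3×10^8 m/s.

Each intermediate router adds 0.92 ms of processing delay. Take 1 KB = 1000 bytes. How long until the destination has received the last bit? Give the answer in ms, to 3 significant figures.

L = 74400 bits.
Transmission delay per hop = L/R = 74400/103000000 = 0.72233 ms; 5 hops → 3.61165 ms.
Propagation delays (d/s per hop): 0.077, 0.039, 0.09, 0.106667, 1.7 ms; sum = 2.01267 ms.
Processing at 4 router(s): 4 × 0.92 ms = 3.68 ms.
End-to-end = 9.30 ms.

9.30 ms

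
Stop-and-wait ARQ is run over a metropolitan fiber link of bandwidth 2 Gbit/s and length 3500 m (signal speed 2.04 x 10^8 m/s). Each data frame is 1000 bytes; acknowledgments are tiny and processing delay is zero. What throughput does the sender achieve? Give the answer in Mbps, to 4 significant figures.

t_tx = L/R = 8000/2000000000 = 4e-06 s.
t_prop = 3500/204000000 = 1.71569e-05 s; RTT = 3.43137e-05 s.
Cycle = t_tx + RTT = 3.83137e-05 s.
Throughput = L / cycle = 8000 / 3.83137e-05 = 208.8 Mbps.

208.8 Mbps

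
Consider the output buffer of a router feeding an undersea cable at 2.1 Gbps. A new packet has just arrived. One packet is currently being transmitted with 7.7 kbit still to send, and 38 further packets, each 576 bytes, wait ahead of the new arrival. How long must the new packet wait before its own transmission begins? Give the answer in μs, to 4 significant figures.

87.05 μs

Each queued packet: L/R = 4608/2100000000 = 2.19429 μs.
38 queued → 83.3829 μs.
Plus remaining 7700 bits of current packet: 3.66667 μs.
Queuing delay = 87.05 μs.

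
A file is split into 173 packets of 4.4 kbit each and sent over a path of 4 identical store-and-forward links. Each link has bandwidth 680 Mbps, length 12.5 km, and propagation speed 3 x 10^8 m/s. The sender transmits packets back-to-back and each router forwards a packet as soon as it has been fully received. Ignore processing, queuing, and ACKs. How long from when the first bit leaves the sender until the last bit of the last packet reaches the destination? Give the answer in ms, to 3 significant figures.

1.31 ms

Per-hop transmission t_tx = L/R = 4400/680000000 = 0.00647059 ms.
Per-hop propagation t_prop = 12500/300000000 = 0.0416667 ms.
Pipeline fill: first packet needs 4·t_tx to clear all hops; remaining 172 packets each add one t_tx.
Total = (4+173-1)·t_tx + 4·t_prop = 176·0.00647059 + 4·0.0416667 = 1.31 ms.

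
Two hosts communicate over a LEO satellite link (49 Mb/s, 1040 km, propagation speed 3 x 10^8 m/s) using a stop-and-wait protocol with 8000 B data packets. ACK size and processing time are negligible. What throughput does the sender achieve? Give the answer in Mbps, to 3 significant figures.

7.77 Mbps

t_tx = L/R = 64000/49000000 = 0.00130612 s.
t_prop = 1040000/300000000 = 0.00346667 s; RTT = 0.00693333 s.
Cycle = t_tx + RTT = 0.00823946 s.
Throughput = L / cycle = 64000 / 0.00823946 = 7.77 Mbps.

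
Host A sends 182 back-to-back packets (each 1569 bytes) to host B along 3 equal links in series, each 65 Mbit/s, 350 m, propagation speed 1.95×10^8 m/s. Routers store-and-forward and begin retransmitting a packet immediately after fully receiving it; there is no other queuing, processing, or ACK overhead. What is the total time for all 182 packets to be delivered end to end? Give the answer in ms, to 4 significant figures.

35.54 ms

Per-hop transmission t_tx = L/R = 12552/65000000 = 0.193108 ms.
Per-hop propagation t_prop = 350/195000000 = 0.00179487 ms.
Pipeline fill: first packet needs 3·t_tx to clear all hops; remaining 181 packets each add one t_tx.
Total = (3+182-1)·t_tx + 3·t_prop = 184·0.193108 + 3·0.00179487 = 35.54 ms.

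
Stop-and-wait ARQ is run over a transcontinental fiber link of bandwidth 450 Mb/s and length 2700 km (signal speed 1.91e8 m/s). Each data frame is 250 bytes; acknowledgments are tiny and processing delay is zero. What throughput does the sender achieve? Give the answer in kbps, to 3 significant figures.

70.7 kbps

t_tx = L/R = 2000/450000000 = 4.44444e-06 s.
t_prop = 2700000/191000000 = 0.0141361 s; RTT = 0.0282723 s.
Cycle = t_tx + RTT = 0.0282767 s.
Throughput = L / cycle = 2000 / 0.0282767 = 70.7 kbps.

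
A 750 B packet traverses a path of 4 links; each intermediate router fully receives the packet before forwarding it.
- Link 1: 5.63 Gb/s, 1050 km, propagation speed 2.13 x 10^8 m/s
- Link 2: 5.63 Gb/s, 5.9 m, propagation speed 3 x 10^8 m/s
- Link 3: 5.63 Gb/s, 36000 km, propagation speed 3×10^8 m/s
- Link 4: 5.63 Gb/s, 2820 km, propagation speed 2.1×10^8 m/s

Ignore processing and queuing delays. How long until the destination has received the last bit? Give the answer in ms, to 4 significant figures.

L = 750 × 8 = 6000 bits.
Transmission delay per hop = L/R = 6000/5630000000 = 0.00106572 ms; 4 hops → 0.00426288 ms.
Propagation delays (d/s per hop): 4.92958, 1.96667e-05, 120, 13.4286 ms; sum = 138.358 ms.
End-to-end = 138.4 ms.

138.4 ms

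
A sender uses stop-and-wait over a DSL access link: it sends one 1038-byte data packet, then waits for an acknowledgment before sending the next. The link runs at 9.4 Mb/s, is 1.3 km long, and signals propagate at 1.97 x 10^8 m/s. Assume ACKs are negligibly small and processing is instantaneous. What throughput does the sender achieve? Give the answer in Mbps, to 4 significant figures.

t_tx = L/R = 8304/9400000 = 0.000883404 s.
t_prop = 1300/197000000 = 6.59898e-06 s; RTT = 1.3198e-05 s.
Cycle = t_tx + RTT = 0.000896602 s.
Throughput = L / cycle = 8304 / 0.000896602 = 9.262 Mbps.

9.262 Mbps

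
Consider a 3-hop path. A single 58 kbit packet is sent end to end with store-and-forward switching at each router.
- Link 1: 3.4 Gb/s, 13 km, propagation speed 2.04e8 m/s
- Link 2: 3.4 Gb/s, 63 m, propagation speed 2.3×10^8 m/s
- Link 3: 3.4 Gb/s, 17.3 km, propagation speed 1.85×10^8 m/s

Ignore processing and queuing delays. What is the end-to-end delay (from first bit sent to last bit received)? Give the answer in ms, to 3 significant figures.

L = 58000 bits.
Transmission delay per hop = L/R = 58000/3400000000 = 0.0170588 ms; 3 hops → 0.0511765 ms.
Propagation delays (d/s per hop): 0.0637255, 0.000273913, 0.0935135 ms; sum = 0.157513 ms.
End-to-end = 0.209 ms.

0.209 ms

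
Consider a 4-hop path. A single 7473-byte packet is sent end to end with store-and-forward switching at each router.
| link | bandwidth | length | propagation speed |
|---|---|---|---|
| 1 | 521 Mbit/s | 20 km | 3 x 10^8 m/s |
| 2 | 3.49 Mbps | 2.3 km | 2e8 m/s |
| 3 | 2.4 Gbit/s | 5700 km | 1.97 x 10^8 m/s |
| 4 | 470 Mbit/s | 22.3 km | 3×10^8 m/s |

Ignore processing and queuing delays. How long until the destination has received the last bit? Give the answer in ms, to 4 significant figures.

46.48 ms

L = 7473 × 8 = 59784 bits.
Transmission delays (L/R per hop): 0.114749, 17.1301, 0.02491, 0.1272 ms; sum = 17.3969 ms.
Propagation delays (d/s per hop): 0.0666667, 0.0115, 28.934, 0.0743333 ms; sum = 29.0865 ms.
End-to-end = 46.48 ms.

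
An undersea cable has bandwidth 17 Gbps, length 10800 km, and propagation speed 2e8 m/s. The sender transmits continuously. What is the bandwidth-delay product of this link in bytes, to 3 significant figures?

Propagation delay = 10800000 / 200000000 = 0.054 s.
BDP = R × t_prop = 17000000000 × 0.054 = 918000000 bits.
In bytes: 918000000/8 = 115000000 bytes.

115000000 bytes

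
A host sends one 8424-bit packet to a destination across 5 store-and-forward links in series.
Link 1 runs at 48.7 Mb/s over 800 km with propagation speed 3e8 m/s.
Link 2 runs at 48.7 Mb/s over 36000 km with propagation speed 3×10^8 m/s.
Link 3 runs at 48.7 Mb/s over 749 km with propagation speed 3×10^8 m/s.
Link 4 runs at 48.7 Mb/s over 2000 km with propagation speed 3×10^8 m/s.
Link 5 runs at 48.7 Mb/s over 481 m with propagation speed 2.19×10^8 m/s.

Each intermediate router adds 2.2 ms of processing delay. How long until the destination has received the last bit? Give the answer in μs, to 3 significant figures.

141000 μs

Transmission delay per hop = L/R = 8424/48700000 = 172.977 μs; 5 hops → 864.887 μs.
Propagation delays (d/s per hop): 2666.67, 120000, 2496.67, 6666.67, 2.19635 μs; sum = 131832 μs.
Processing at 4 router(s): 4 × 2.2 ms = 8800 μs.
End-to-end = 141000 μs.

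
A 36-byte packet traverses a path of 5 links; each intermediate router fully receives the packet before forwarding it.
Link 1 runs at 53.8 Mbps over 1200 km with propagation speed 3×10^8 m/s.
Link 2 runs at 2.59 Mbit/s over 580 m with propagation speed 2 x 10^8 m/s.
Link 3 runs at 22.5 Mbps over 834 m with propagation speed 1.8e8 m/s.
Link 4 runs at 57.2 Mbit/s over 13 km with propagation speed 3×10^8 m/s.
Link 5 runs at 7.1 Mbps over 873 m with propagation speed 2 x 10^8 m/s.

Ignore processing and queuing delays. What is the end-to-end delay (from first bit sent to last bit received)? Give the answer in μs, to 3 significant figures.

4230 μs

L = 36 × 8 = 288 bits.
Transmission delays (L/R per hop): 5.35316, 111.197, 12.8, 5.03497, 40.5634 μs; sum = 174.948 μs.
Propagation delays (d/s per hop): 4000, 2.9, 4.63333, 43.3333, 4.365 μs; sum = 4055.23 μs.
End-to-end = 4230 μs.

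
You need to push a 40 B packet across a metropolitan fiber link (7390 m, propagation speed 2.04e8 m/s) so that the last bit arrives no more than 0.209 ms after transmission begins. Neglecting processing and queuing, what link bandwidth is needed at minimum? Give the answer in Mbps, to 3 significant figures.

1.85 Mbps

L = 320 bits.
Propagation delay = 7390 / 204000000 = 0.0362255 ms.
Transmission budget = 0.209 − 0.0362255 = 0.172775 ms.
R ≥ L / t_tx = 320 bits / 0.000172775 s = 1.85 Mbps.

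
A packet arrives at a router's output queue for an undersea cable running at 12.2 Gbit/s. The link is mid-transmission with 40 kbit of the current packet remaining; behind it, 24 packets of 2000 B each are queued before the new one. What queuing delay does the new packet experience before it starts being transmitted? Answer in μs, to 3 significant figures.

34.8 μs

Each queued packet: L/R = 16000/12200000000 = 1.31148 μs.
24 queued → 31.4754 μs.
Plus remaining 40000 bits of current packet: 3.27869 μs.
Queuing delay = 34.8 μs.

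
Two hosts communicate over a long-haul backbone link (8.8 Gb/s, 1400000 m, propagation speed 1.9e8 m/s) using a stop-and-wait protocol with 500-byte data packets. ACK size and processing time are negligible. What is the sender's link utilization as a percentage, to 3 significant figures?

t_tx = L/R = 4000/8800000000 = 4.54545e-07 s.
t_prop = 1400000/190000000 = 0.00736842 s; RTT = 0.0147368 s.
Cycle = t_tx + RTT = 0.0147373 s.
Utilization = t_tx / cycle = 4.54545e-07/0.0147373 = 0.00308 %.

0.00308 %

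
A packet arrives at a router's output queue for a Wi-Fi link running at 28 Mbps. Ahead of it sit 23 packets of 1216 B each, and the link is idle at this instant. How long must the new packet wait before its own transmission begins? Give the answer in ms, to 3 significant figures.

7.99 ms

Each queued packet: L/R = 9728/28000000 = 0.347429 ms.
23 queued → 7.99086 ms.
Queuing delay = 7.99 ms.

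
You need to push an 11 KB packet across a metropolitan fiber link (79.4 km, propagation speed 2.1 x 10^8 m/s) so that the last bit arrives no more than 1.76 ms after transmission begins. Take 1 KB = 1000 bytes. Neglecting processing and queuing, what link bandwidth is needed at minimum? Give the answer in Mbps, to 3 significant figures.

L = 88000 bits.
Propagation delay = 79400 / 210000000 = 0.378095 ms.
Transmission budget = 1.76 − 0.378095 = 1.3819 ms.
R ≥ L / t_tx = 88000 bits / 0.0013819 s = 63.7 Mbps.

63.7 Mbps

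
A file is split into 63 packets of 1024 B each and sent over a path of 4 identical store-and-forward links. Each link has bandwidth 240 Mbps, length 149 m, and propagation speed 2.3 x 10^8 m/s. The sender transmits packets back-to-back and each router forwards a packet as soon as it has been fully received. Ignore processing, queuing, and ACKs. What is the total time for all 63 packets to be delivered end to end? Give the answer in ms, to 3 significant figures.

2.26 ms

Per-hop transmission t_tx = L/R = 8192/240000000 = 0.0341333 ms.
Per-hop propagation t_prop = 149/2.3e+08 = 0.000647826 ms.
Pipeline fill: first packet needs 4·t_tx to clear all hops; remaining 62 packets each add one t_tx.
Total = (4+63-1)·t_tx + 4·t_prop = 66·0.0341333 + 4·0.000647826 = 2.26 ms.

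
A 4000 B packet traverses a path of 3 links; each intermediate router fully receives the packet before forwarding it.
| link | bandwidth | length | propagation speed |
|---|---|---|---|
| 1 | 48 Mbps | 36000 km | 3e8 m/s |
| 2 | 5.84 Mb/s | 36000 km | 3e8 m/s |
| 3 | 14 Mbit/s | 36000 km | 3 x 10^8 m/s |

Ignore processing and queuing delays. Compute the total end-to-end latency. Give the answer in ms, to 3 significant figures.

368 ms

L = 4000 × 8 = 32000 bits.
Transmission delays (L/R per hop): 0.666667, 5.47945, 2.28571 ms; sum = 8.43183 ms.
Propagation delays (d/s per hop): 120, 120, 120 ms; sum = 360 ms.
End-to-end = 368 ms.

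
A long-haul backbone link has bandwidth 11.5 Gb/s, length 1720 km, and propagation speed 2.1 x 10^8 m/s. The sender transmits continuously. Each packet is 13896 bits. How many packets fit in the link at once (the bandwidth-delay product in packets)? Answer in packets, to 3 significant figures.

Propagation delay = 1720000 / 210000000 = 0.00819048 s.
BDP = R × t_prop = 11500000000 × 0.00819048 = 94190500 bits.
In packets of 13896 bits: 6780 packets.

6780 packets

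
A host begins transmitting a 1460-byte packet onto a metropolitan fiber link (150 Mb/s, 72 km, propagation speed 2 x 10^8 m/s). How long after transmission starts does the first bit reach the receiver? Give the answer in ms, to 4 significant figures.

0.3600 ms

First bit experiences only propagation delay: d/s = 72000/200000000 = 0.3600 ms.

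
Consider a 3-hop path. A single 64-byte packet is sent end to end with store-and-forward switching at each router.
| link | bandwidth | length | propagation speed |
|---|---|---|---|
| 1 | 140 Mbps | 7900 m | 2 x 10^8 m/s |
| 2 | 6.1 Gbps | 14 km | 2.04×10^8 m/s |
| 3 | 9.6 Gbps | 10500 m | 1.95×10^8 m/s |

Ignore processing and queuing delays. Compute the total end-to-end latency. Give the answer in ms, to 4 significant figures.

L = 64 × 8 = 512 bits.
Transmission delays (L/R per hop): 0.00365714, 8.39344e-05, 5.33333e-05 ms; sum = 0.00379441 ms.
Propagation delays (d/s per hop): 0.0395, 0.0686275, 0.0538462 ms; sum = 0.161974 ms.
End-to-end = 0.1658 ms.

0.1658 ms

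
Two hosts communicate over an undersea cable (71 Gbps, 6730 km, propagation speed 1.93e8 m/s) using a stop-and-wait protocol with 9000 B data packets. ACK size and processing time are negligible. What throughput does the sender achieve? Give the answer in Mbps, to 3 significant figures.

t_tx = L/R = 72000/71000000000 = 1.01408e-06 s.
t_prop = 6730000/193000000 = 0.0348705 s; RTT = 0.0697409 s.
Cycle = t_tx + RTT = 0.0697419 s.
Throughput = L / cycle = 72000 / 0.0697419 = 1.03 Mbps.

1.03 Mbps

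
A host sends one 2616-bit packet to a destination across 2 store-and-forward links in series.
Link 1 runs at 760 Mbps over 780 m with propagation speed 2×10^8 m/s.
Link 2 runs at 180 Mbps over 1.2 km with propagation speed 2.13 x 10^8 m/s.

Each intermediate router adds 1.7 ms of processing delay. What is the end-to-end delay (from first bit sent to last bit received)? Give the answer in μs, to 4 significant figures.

Transmission delays (L/R per hop): 3.44211, 14.5333 μs; sum = 17.9754 μs.
Propagation delays (d/s per hop): 3.9, 5.6338 μs; sum = 9.5338 μs.
Processing at 1 router(s): 1 × 1.7 ms = 1700 μs.
End-to-end = 1728 μs.

1728 μs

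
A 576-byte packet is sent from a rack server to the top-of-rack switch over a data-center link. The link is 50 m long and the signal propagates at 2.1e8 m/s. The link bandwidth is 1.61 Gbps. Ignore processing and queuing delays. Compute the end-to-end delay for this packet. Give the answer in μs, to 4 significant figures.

L = 576 × 8 = 4608 bits.
Transmission delay = L/R = 4608 / 1610000000 = 2.86211 μs.
Propagation delay = d/s = 50 m / 210000000 m/s = 0.238095 μs.
Total = 3.100 μs.

3.100 μs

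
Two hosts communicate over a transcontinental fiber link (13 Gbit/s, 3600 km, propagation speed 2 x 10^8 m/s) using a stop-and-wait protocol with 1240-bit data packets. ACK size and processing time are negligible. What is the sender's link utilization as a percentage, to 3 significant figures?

t_tx = L/R = 1240/13000000000 = 9.53846e-08 s.
t_prop = 3600000/200000000 = 0.018 s; RTT = 0.036 s.
Cycle = t_tx + RTT = 0.0360001 s.
Utilization = t_tx / cycle = 9.53846e-08/0.0360001 = 0.000265 %.

0.000265 %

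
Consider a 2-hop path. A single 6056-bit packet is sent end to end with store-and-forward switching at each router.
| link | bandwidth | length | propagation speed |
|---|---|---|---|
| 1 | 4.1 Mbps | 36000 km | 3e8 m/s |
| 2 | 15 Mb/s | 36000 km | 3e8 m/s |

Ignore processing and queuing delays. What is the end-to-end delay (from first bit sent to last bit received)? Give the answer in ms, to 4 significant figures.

241.9 ms

Transmission delays (L/R per hop): 1.47707, 0.403733 ms; sum = 1.88081 ms.
Propagation delays (d/s per hop): 120, 120 ms; sum = 240 ms.
End-to-end = 241.9 ms.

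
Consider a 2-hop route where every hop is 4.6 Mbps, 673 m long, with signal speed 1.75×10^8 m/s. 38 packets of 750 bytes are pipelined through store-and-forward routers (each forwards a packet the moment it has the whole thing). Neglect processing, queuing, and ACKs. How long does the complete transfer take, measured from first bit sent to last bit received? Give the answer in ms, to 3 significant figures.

Per-hop transmission t_tx = L/R = 6000/4600000 = 1.30435 ms.
Per-hop propagation t_prop = 673/175000000 = 0.00384571 ms.
Pipeline fill: first packet needs 2·t_tx to clear all hops; remaining 37 packets each add one t_tx.
Total = (2+38-1)·t_tx + 2·t_prop = 39·1.30435 + 2·0.00384571 = 50.9 ms.

50.9 ms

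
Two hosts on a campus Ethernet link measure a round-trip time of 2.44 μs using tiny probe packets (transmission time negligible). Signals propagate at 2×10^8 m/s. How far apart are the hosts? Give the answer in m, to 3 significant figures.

244 m

One-way propagation = RTT/2 = 1.22 μs.
d = s × t = 200000000 × 1.22e-06 = 244 m.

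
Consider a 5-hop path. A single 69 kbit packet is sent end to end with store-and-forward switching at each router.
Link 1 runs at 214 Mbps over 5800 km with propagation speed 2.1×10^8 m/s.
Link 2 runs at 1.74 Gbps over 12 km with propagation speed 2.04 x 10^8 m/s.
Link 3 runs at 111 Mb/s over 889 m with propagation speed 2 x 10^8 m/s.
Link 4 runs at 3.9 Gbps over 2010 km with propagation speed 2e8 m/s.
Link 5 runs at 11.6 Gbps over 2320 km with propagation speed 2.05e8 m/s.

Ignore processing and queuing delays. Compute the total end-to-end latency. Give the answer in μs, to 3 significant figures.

L = 69000 bits.
Transmission delays (L/R per hop): 322.43, 39.6552, 621.622, 17.6923, 5.94828 μs; sum = 1007.35 μs.
Propagation delays (d/s per hop): 27619, 58.8235, 4.445, 10050, 11317.1 μs; sum = 49049.4 μs.
End-to-end = 50100 μs.

50100 μs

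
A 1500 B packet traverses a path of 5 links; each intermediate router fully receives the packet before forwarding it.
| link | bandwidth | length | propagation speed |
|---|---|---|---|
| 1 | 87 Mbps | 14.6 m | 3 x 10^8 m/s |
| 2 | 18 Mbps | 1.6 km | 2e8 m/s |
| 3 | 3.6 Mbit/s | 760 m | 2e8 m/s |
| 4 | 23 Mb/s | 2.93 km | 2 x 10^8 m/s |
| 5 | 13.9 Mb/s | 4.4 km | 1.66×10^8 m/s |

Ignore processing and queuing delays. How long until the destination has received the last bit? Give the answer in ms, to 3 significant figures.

5.58 ms

L = 1500 × 8 = 12000 bits.
Transmission delays (L/R per hop): 0.137931, 0.666667, 3.33333, 0.521739, 0.863309 ms; sum = 5.52298 ms.
Propagation delays (d/s per hop): 4.86667e-05, 0.008, 0.0038, 0.01465, 0.026506 ms; sum = 0.0530047 ms.
End-to-end = 5.58 ms.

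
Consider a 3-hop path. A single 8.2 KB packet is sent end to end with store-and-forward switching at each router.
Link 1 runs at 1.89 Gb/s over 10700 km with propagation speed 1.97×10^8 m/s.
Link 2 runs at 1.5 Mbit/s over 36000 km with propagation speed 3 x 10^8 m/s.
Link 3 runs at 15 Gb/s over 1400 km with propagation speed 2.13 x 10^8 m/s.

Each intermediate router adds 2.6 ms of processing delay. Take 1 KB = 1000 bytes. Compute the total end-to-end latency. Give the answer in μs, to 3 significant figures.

230000 μs

L = 65600 bits.
Transmission delays (L/R per hop): 34.709, 43733.3, 4.37333 μs; sum = 43772.4 μs.
Propagation delays (d/s per hop): 54314.7, 120000, 6572.77 μs; sum = 180887 μs.
Processing at 2 router(s): 2 × 2.6 ms = 5200 μs.
End-to-end = 230000 μs.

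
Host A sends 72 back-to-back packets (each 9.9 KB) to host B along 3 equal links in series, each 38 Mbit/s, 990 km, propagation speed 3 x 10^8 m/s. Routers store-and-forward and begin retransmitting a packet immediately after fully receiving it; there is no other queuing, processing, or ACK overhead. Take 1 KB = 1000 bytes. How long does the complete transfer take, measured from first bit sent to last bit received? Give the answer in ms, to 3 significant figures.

Per-hop transmission t_tx = L/R = 79200/38000000 = 2.08421 ms.
Per-hop propagation t_prop = 990000/300000000 = 3.3 ms.
Pipeline fill: first packet needs 3·t_tx to clear all hops; remaining 71 packets each add one t_tx.
Total = (3+72-1)·t_tx + 3·t_prop = 74·2.08421 + 3·3.3 = 164 ms.

164 ms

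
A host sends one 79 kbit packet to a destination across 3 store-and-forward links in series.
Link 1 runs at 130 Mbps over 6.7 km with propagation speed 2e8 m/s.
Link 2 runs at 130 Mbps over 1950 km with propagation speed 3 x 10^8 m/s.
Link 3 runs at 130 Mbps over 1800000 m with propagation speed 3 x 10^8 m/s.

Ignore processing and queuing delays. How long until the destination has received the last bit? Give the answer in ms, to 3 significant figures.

14.4 ms

L = 79000 bits.
Transmission delay per hop = L/R = 79000/130000000 = 0.607692 ms; 3 hops → 1.82308 ms.
Propagation delays (d/s per hop): 0.0335, 6.5, 6 ms; sum = 12.5335 ms.
End-to-end = 14.4 ms.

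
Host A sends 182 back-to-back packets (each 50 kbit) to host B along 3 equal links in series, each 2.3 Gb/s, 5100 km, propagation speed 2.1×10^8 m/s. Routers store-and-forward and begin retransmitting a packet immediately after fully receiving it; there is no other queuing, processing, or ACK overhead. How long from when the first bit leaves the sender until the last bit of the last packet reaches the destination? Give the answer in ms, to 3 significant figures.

76.9 ms

Per-hop transmission t_tx = L/R = 50000/2300000000 = 0.0217391 ms.
Per-hop propagation t_prop = 5100000/210000000 = 24.2857 ms.
Pipeline fill: first packet needs 3·t_tx to clear all hops; remaining 181 packets each add one t_tx.
Total = (3+182-1)·t_tx + 3·t_prop = 184·0.0217391 + 3·24.2857 = 76.9 ms.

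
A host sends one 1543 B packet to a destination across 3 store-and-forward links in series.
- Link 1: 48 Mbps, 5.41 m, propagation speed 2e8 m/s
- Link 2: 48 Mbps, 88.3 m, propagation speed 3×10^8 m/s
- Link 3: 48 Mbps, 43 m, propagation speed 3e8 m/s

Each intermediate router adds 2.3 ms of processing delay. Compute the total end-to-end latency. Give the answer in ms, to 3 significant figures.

5.37 ms

L = 1543 × 8 = 12344 bits.
Transmission delay per hop = L/R = 12344/48000000 = 0.257167 ms; 3 hops → 0.7715 ms.
Propagation delays (d/s per hop): 2.705e-05, 0.000294333, 0.000143333 ms; sum = 0.000464717 ms.
Processing at 2 router(s): 2 × 2.3 ms = 4.6 ms.
End-to-end = 5.37 ms.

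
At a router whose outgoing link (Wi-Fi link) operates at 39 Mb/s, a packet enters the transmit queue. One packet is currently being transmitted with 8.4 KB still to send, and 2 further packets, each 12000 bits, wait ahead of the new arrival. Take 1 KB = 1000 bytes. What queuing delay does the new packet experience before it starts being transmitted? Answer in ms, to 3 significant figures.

2.34 ms

Each queued packet: L/R = 12000/39000000 = 0.307692 ms.
2 queued → 0.615385 ms.
Plus remaining 67200 bits of current packet: 1.72308 ms.
Queuing delay = 2.34 ms.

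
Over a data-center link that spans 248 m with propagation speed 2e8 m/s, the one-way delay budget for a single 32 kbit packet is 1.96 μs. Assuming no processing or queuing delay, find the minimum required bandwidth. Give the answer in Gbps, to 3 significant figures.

44.4 Gbps

Propagation delay = 248 / 200000000 = 1.24 μs.
Transmission budget = 1.96 − 1.24 = 0.72 μs.
R ≥ L / t_tx = 32000 bits / 7.2e-07 s = 44.4 Gbps.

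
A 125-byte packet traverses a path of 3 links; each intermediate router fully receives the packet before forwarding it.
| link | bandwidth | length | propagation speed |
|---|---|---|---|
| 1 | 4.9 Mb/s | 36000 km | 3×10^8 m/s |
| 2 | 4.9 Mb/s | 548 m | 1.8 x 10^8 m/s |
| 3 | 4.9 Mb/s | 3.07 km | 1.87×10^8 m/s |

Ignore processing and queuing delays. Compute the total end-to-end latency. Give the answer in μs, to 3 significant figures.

L = 125 × 8 = 1000 bits.
Transmission delay per hop = L/R = 1000/4900000 = 204.082 μs; 3 hops → 612.245 μs.
Propagation delays (d/s per hop): 120000, 3.04444, 16.4171 μs; sum = 120019 μs.
End-to-end = 121000 μs.

121000 μs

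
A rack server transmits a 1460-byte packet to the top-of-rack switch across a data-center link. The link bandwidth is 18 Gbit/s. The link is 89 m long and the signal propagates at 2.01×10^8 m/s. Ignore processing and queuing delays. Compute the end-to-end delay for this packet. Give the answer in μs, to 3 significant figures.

1.09 μs

L = 1460 × 8 = 11680 bits.
Transmission delay = L/R = 11680 / 18000000000 = 0.648889 μs.
Propagation delay = d/s = 89 m / 2.01e+08 m/s = 0.442786 μs.
Total = 1.09 μs.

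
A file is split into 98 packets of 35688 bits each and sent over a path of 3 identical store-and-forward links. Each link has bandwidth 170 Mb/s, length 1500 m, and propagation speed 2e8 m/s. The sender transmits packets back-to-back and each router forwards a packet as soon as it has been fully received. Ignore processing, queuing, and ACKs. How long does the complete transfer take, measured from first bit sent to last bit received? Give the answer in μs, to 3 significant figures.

Per-hop transmission t_tx = L/R = 35688/170000000 = 209.929 μs.
Per-hop propagation t_prop = 1500/200000000 = 7.5 μs.
Pipeline fill: first packet needs 3·t_tx to clear all hops; remaining 97 packets each add one t_tx.
Total = (3+98-1)·t_tx + 3·t_prop = 100·209.929 + 3·7.5 = 21000 μs.

21000 μs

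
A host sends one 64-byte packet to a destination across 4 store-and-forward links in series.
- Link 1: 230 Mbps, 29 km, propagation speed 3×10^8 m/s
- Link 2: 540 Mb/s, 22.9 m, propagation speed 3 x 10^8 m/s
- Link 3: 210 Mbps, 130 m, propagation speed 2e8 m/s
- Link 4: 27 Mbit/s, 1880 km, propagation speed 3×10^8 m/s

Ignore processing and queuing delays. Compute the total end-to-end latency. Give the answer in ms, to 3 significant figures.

6.39 ms

L = 64 × 8 = 512 bits.
Transmission delays (L/R per hop): 0.00222609, 0.000948148, 0.0024381, 0.018963 ms; sum = 0.0245753 ms.
Propagation delays (d/s per hop): 0.0966667, 7.63333e-05, 0.00065, 6.26667 ms; sum = 6.36406 ms.
End-to-end = 6.39 ms.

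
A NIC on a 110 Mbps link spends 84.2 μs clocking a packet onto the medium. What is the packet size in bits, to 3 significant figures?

L = R × t_tx = 110000000 b/s × 8.42e-05 s = 9262 bits.

9260 bits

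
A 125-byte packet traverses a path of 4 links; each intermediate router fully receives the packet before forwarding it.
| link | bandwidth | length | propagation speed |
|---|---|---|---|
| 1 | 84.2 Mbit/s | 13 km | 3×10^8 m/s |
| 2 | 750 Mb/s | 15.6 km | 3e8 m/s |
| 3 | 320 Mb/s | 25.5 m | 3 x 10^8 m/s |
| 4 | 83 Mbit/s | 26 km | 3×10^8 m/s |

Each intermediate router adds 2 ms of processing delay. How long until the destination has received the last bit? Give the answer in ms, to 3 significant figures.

6.21 ms

L = 125 × 8 = 1000 bits.
Transmission delays (L/R per hop): 0.0118765, 0.00133333, 0.003125, 0.0120482 ms; sum = 0.028383 ms.
Propagation delays (d/s per hop): 0.0433333, 0.052, 8.5e-05, 0.0866667 ms; sum = 0.182085 ms.
Processing at 3 router(s): 3 × 2 ms = 6 ms.
End-to-end = 6.21 ms.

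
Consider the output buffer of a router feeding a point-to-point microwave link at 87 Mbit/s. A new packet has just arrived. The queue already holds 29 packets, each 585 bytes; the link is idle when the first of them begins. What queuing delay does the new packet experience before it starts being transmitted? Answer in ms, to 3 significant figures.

1.56 ms

Each queued packet: L/R = 4680/87000000 = 0.0537931 ms.
29 queued → 1.56 ms.
Queuing delay = 1.56 ms.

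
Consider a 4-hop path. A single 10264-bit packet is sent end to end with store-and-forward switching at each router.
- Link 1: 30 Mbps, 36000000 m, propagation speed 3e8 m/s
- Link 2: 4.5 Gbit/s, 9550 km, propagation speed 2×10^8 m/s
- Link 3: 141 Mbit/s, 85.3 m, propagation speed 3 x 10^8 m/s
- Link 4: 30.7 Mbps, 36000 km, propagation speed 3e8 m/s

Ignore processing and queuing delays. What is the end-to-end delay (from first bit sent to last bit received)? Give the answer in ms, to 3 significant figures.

289 ms

Transmission delays (L/R per hop): 0.342133, 0.00228089, 0.0727943, 0.334332 ms; sum = 0.751541 ms.
Propagation delays (d/s per hop): 120, 47.75, 0.000284333, 120 ms; sum = 287.75 ms.
End-to-end = 289 ms.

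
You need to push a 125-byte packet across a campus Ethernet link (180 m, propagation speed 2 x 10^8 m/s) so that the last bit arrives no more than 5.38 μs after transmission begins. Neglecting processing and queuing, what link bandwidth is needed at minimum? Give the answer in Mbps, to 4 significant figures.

L = 1000 bits.
Propagation delay = 180 / 200000000 = 0.9 μs.
Transmission budget = 5.38 − 0.9 = 4.48 μs.
R ≥ L / t_tx = 1000 bits / 4.48e-06 s = 223.2 Mbps.

223.2 Mbps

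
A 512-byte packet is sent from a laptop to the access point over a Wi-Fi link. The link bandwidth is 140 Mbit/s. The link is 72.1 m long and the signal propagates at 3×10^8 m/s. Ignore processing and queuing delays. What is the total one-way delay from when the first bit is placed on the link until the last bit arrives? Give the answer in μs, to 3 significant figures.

29.5 μs

L = 512 × 8 = 4096 bits.
Transmission delay = L/R = 4096 / 140000000 = 29.2571 μs.
Propagation delay = d/s = 72.1 m / 300000000 m/s = 0.240333 μs.
Total = 29.5 μs.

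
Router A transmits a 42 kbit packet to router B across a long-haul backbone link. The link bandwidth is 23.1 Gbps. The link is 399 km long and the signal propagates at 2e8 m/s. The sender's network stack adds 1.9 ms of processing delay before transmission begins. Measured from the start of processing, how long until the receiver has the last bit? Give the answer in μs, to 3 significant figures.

3900 μs

L = 42000 bits.
Transmission delay = L/R = 42000 / 23100000000 = 1.81818 μs.
Propagation delay = d/s = 399000 m / 200000000 m/s = 1995 μs.
Plus processing delay 1.9 ms = 1900 μs.
Total = 3900 μs.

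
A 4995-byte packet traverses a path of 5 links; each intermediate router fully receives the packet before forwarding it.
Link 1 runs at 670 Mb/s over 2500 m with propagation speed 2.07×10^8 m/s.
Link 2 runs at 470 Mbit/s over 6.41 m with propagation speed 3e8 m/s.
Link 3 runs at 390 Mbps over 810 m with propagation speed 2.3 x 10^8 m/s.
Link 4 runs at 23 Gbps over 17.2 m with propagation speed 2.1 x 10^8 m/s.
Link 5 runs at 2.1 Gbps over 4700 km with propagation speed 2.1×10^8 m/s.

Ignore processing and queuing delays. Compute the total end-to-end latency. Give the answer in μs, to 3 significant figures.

22700 μs

L = 4995 × 8 = 39960 bits.
Transmission delays (L/R per hop): 59.6418, 85.0213, 102.462, 1.73739, 19.0286 μs; sum = 267.891 μs.
Propagation delays (d/s per hop): 12.0773, 0.0213667, 3.52174, 0.0819048, 22381 μs; sum = 22396.7 μs.
End-to-end = 22700 μs.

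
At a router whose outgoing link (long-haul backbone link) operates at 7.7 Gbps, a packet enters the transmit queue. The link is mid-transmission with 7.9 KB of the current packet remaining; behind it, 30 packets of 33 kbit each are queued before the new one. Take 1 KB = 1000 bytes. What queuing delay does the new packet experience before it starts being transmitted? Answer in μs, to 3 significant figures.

Each queued packet: L/R = 33000/7700000000 = 4.28571 μs.
30 queued → 128.571 μs.
Plus remaining 63200 bits of current packet: 8.20779 μs.
Queuing delay = 137 μs.

137 μs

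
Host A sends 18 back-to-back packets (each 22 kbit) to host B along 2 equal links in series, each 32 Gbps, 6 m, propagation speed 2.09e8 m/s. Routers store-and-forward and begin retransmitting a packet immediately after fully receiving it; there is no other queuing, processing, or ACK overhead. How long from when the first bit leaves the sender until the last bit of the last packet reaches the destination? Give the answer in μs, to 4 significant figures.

13.12 μs

Per-hop transmission t_tx = L/R = 22000/32000000000 = 0.6875 μs.
Per-hop propagation t_prop = 6/209000000 = 0.0287081 μs.
Pipeline fill: first packet needs 2·t_tx to clear all hops; remaining 17 packets each add one t_tx.
Total = (2+18-1)·t_tx + 2·t_prop = 19·0.6875 + 2·0.0287081 = 13.12 μs.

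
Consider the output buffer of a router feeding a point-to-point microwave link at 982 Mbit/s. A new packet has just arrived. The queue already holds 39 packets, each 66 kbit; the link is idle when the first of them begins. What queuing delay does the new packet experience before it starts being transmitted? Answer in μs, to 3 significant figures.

Each queued packet: L/R = 66000/982000000 = 67.2098 μs.
39 queued → 2621.18 μs.
Queuing delay = 2620 μs.

2620 μs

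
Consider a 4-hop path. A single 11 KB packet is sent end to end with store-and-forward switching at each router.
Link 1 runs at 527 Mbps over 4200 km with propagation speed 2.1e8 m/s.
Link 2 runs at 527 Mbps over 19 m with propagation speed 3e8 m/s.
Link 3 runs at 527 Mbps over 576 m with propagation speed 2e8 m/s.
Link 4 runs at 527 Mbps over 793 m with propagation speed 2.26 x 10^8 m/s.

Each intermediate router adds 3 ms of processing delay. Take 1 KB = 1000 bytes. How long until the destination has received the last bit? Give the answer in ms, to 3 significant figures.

29.7 ms

L = 88000 bits.
Transmission delay per hop = L/R = 88000/527000000 = 0.166983 ms; 4 hops → 0.667932 ms.
Propagation delays (d/s per hop): 20, 6.33333e-05, 0.00288, 0.00350885 ms; sum = 20.0065 ms.
Processing at 3 router(s): 3 × 3 ms = 9 ms.
End-to-end = 29.7 ms.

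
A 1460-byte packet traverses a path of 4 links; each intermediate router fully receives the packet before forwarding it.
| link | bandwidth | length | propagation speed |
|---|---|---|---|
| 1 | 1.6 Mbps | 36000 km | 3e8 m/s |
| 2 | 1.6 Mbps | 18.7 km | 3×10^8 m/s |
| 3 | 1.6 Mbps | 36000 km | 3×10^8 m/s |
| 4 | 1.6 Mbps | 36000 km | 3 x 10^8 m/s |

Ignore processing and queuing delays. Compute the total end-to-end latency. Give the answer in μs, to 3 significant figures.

L = 1460 × 8 = 11680 bits.
Transmission delay per hop = L/R = 11680/1600000 = 7300 μs; 4 hops → 29200 μs.
Propagation delays (d/s per hop): 120000, 62.3333, 120000, 120000 μs; sum = 360062 μs.
End-to-end = 389000 μs.

389000 μs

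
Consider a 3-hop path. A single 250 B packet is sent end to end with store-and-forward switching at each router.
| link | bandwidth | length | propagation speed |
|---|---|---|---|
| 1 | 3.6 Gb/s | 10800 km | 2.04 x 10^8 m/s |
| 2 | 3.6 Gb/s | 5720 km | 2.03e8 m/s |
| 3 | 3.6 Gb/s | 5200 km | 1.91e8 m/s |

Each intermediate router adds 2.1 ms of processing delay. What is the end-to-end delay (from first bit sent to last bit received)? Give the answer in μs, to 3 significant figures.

L = 250 × 8 = 2000 bits.
Transmission delay per hop = L/R = 2000/3600000000 = 0.555556 μs; 3 hops → 1.66667 μs.
Propagation delays (d/s per hop): 52941.2, 28177.3, 27225.1 μs; sum = 108344 μs.
Processing at 2 router(s): 2 × 2.1 ms = 4200 μs.
End-to-end = 113000 μs.

113000 μs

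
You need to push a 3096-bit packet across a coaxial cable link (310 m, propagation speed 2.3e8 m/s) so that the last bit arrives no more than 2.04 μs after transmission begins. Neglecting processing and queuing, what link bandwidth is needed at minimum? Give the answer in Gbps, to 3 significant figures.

Propagation delay = 310 / 2.3e+08 = 1.34783 μs.
Transmission budget = 2.04 − 1.34783 = 0.692174 μs.
R ≥ L / t_tx = 3096 bits / 6.92174e-07 s = 4.47 Gbps.

4.47 Gbps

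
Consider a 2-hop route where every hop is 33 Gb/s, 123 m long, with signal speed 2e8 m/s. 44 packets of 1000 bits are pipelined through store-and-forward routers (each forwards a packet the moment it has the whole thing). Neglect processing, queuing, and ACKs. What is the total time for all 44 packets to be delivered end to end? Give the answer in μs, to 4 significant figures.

Per-hop transmission t_tx = L/R = 1000/33000000000 = 0.030303 μs.
Per-hop propagation t_prop = 123/200000000 = 0.615 μs.
Pipeline fill: first packet needs 2·t_tx to clear all hops; remaining 43 packets each add one t_tx.
Total = (2+44-1)·t_tx + 2·t_prop = 45·0.030303 + 2·0.615 = 2.594 μs.

2.594 μs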